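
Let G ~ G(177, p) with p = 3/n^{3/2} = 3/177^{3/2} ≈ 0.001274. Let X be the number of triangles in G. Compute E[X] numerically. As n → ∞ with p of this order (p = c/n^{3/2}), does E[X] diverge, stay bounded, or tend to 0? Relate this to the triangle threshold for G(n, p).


Number of potential triangles: C(177, 3) = 908600.
Each occurs with probability p³ ≈ (0.001274)³ ≈ 2.0676835e-09.
By linearity: E[X] = C(177, 3)·p³ ≈ 908600 · 2.0676835e-09 ≈ 0.00188.
Since α = 3/2 > 1, p = c/n^{3/2} = o(1/n) is below the triangle threshold p ~ 1/n. Asymptotically E[X] ~ (c³/6)·n^{3(1−α)} = (3³/6)·n^{-1.5} → 0, so by Markov's inequality G has no triangles w.h.p.

E[X] ≈ 0.00188; in regime p = Θ(1/n^{3/2}) E[X] tends to 0 (below the triangle threshold p ~ 1/n).


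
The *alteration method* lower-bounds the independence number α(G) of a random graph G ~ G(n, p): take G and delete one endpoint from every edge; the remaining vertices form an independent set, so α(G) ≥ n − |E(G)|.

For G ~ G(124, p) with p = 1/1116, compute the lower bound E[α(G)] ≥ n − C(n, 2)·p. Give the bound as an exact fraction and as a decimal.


E[|E(G)|] = C(124, 2)·p = 7626 · (1/1116) = 41/6.
E[α(G)] ≥ n − E[|E(G)|] = 124 − 41/6 = 703/6.
Numerically: ≈ 117.167.
(This is only a lower bound; the true E[α(G)] may be larger.)

E[α(G)] ≥ 703/6 ≈ 117.167.


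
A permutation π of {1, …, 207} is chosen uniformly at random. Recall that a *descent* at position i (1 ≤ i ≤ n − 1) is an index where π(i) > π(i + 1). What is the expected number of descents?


Write X = Σ X_I over i = 1, …, 206, with X_I the indicator of one descent.
There are 206 indicators.
For each fixed i, the pair (π(i), π(i+1)) is a uniformly random ordered pair of distinct values from {1, …, 207}; by symmetry P[π(i) > π(i+1)] = 1/2.
By linearity: E[X] = 206 · (1/2) = (207 − 1) · (1/2) = 103 ≈ 103.00000.

E[X] = 103 = 103.00000.


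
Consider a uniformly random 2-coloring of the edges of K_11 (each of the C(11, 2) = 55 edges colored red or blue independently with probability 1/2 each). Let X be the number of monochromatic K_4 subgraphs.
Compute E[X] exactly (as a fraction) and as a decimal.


Let X = Σ_S X_S over the C(11, 4) = 330 subsets S of size 4, where X_S = 1 if the K_4 on S is monochromatic.
For a fixed S, the K_4 on S has C(4, 2) = 6 edges. P[all 6 edges red] = (1/2)^6, and likewise for blue, so P[monochromatic] = 2·(1/2)^6 = 2^{1 − 6} = 1/32.
Summing: E[X] = C(11, 4) · 2^{1 − 6} = 330 · 1/32 = 165/16.
Numerically: E[X] ≈ 10.312500.

E[X] = C(11,4)·2^(1−C(4,2)) = 165/16 ≈ 10.312500.


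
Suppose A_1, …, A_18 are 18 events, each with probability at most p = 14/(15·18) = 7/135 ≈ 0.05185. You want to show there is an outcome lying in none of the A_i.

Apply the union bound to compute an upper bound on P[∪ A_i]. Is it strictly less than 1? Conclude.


Union bound: P[∪_{i=1}^{18} A_i] ≤ Σ_i P[A_i] ≤ 18·p = 18·(7/135) = 14/15.
Numerically: 14/15 ≈ 0.93333.
Is 14/15 < 1? YES.
Since P[∪ A_i] ≤ 14/15 < 1, the complement has P[∩ A_i^c] ≥ 1 − 14/15 = 1/15 > 0, so some outcome avoids every A_i.

18·p = 14/15 ≈ 0.93333; existence CERTIFIED by the union bound.


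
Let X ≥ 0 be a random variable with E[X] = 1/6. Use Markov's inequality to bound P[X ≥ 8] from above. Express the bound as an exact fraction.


μ = E[X] = 1/6, a = 8.
Markov: P[X ≥ 8] ≤ μ/a = (1/6)/8 = 1/48.
Numerically: ≈ 0.020833.
(Since a = 8 > μ = 0.166667, the bound 1/48 is < 1 and informative.)

P[X ≥ 8] ≤ 1/48 ≈ 0.020833.


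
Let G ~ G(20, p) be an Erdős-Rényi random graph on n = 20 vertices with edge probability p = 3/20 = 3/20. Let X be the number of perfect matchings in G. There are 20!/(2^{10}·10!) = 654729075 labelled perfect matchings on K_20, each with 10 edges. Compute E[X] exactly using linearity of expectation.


K_20 has 20!/(2^{10}·10!) = 654729075 labelled perfect matchings.
For each such perfect matching H, let X_H = 1 if all 10 edges of H are present in G. Then P[X_H = 1] = p^{10} = (3/20)^{10} = 59049/10240000000000.
By linearity: E[X] = Σ_H E[X_H] = 654729075 · p^{10} = 654729075 · 59049/10240000000000 = 1546443885987/409600000000.
Numerically: E[X] ≈ 3.7755.

E[X] = 654729075 · (3/20)^{10} = 1546443885987/409600000000 ≈ 3.7755.


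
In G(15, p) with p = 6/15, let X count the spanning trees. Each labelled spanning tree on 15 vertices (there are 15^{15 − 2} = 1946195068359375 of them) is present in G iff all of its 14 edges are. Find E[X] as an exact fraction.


K_15 has 15^{15 − 2} = 1946195068359375 labelled spanning trees.
For each such spanning tree H, let X_H = 1 if all 14 edges of H are present in G. Then P[X_H = 1] = p^{14} = (2/5)^{14} = 16384/6103515625.
By linearity of expectation: E[X] = Σ_H E[X_H] = 1946195068359375 · p^{14} = 1946195068359375 · 16384/6103515625 = 26121388032/5.
Numerically: E[X] ≈ 5.22428e+09.

E[X] = 1946195068359375 · (2/5)^{14} = 26121388032/5 ≈ 5.22428e+09.


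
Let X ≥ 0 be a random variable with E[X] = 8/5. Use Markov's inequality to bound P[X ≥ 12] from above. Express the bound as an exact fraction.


μ = E[X] = 8/5, a = 12.
Markov: P[X ≥ 12] ≤ μ/a = (8/5)/12 = 2/15.
Numerically: ≈ 0.13333.
(Since a = 12 > μ = 1.60000, the bound 2/15 is < 1 and informative.)

P[X ≥ 12] ≤ 2/15 ≈ 0.13333.


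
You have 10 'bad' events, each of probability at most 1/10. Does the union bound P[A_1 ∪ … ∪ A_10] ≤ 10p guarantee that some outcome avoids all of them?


Union bound: P[∪_{i=1}^{10} A_i] ≤ Σ_i P[A_i] ≤ 10·p = 10·(1/10) = 1.
Numerically: 1 ≈ 1.000000.
Is 1 < 1? NO.
Since the bound 1 is ≥ 1, the union bound is uninformative here; it does NOT by itself certify existence.

10·p = 1 ≈ 1.000000; existence NOT certified by the union bound.


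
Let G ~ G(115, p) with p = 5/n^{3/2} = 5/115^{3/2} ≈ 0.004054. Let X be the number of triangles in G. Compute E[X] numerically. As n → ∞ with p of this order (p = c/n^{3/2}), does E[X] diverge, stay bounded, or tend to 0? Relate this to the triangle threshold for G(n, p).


Number of potential triangles: C(115, 3) = 246905.
Each occurs with probability p³ ≈ (0.004054)³ ≈ 6.664533e-08.
By linearity: E[X] = C(115, 3)·p³ ≈ 246905 · 6.664533e-08 ≈ 0.0165.
Since α = 3/2 > 1, p = c/n^{3/2} = o(1/n) is below the triangle threshold p ~ 1/n. Asymptotically E[X] ~ (c³/6)·n^{3(1−α)} = (5³/6)·n^{-1.5} → 0, so by Markov's inequality G has no triangles w.h.p.

E[X] ≈ 0.0165; in regime p = Θ(1/n^{3/2}) E[X] tends to 0 (below the triangle threshold p ~ 1/n).


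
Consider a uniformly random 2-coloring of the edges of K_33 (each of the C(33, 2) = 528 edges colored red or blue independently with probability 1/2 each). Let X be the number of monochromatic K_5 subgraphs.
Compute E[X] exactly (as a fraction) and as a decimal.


Let X = Σ_S X_S over the C(33, 5) = 237336 subsets S of size 5, where X_S = 1 if the K_5 on S is monochromatic.
For a fixed S, the K_5 on S has C(5, 2) = 10 edges. P[all 10 edges red] = (1/2)^10, and likewise for blue, so P[monochromatic] = 2·(1/2)^10 = 2^{1 − 10} = 1/512.
By linearity of expectation: E[X] = C(33, 5) · 2^{1 − 10} = 237336 · 1/512 = 29667/64.
Numerically: E[X] ≈ 463.54688.

E[X] = C(33,5)·2^(1−C(5,2)) = 29667/64 ≈ 463.54688.


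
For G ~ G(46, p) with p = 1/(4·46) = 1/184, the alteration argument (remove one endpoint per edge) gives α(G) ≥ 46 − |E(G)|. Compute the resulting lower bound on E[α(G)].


E[|E(G)|] = C(46, 2)·p = 1035 · (1/184) = 45/8.
E[α(G)] ≥ n − E[|E(G)|] = 46 − 45/8 = 323/8.
Numerically: ≈ 40.375000.
(This is only a lower bound; the true E[α(G)] may be larger.)

E[α(G)] ≥ 323/8 ≈ 40.375000.


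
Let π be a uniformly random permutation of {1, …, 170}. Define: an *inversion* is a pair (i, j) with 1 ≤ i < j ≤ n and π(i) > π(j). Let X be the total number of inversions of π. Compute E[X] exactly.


Write X = Σ X_I over the C(170, 2) = 14365 pairs i < j, with X_I the indicator of one inversion.
There are 14365 indicators.
For each fixed pair i < j, the values π(i) and π(j) are two distinct elements of {1, …, 170} in uniformly random order; by symmetry P[π(i) > π(j)] = 1/2.
By linearity: E[X] = 14365 · (1/2) = C(170, 2) · (1/2) = 14365/2 = 14365/2 ≈ 7182.500000.

E[X] = 14365/2 = 7182.500000.


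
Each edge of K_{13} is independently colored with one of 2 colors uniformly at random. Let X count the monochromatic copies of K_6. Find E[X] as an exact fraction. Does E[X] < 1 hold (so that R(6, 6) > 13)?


E[X] = C(13, 6) · 2^{1 − 15} = 1716 · 2^{−14} = 1716/16384.
As a reduced fraction: E[X] = 429/4096 ≈ 0.1047.
Is E[X] < 1? YES.
Since E[X] < 1, there exists a 2-coloring of K_{13} with no monochromatic K_6; hence R(6, 6) > 13.

E[X] = 429/4096 ≈ 0.1047; E[X] < 1, so R(6, 6) > 13.


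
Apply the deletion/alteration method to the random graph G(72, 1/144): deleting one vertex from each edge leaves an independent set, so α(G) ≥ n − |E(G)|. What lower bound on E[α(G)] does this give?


E[|E(G)|] = C(72, 2)·p = 2556 · (1/144) = 71/4.
E[α(G)] ≥ n − E[|E(G)|] = 72 − 71/4 = 217/4.
Numerically: ≈ 54.25000.
(This is only a lower bound; the true E[α(G)] may be larger.)

E[α(G)] ≥ 217/4 ≈ 54.25000.


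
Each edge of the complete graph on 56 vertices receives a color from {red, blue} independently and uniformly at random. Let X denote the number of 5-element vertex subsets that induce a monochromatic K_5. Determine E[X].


Let X = Σ_S X_S over the C(56, 5) = 3819816 subsets S of size 5, where X_S = 1 if the K_5 on S is monochromatic.
For a fixed S, the K_5 on S has C(5, 2) = 10 edges. P[all 10 edges red] = (1/2)^10, and likewise for blue, so P[monochromatic] = 2·(1/2)^10 = 2^{1 − 10} = 1/512.
Summing: E[X] = C(56, 5) · 2^{1 − 10} = 3819816 · 1/512 = 477477/64.
Numerically: E[X] ≈ 7460.578.

E[X] = C(56,5)·2^(1−C(5,2)) = 477477/64 ≈ 7460.578.


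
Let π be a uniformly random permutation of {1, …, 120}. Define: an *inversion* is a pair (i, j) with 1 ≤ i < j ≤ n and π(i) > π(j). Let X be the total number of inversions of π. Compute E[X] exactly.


Write X = Σ X_I over the C(120, 2) = 7140 pairs i < j, with X_I the indicator of one inversion.
There are 7140 indicators.
For each fixed pair i < j, the values π(i) and π(j) are two distinct elements of {1, …, 120} in uniformly random order; by symmetry P[π(i) > π(j)] = 1/2.
By linearity: E[X] = 7140 · (1/2) = C(120, 2) · (1/2) = 7140/2 = 3570 ≈ 3570.00000.

E[X] = 3570 = 3570.00000.


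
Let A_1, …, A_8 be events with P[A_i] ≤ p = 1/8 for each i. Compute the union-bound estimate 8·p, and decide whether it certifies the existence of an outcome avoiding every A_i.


Union bound: P[∪_{i=1}^{8} A_i] ≤ Σ_i P[A_i] ≤ 8·p = 8·(1/8) = 1.
Numerically: 1 ≈ 1.000000.
Is 1 < 1? NO.
Since the bound 1 is ≥ 1, the union bound is uninformative here; it does NOT by itself certify existence.

8·p = 1 ≈ 1.000000; existence NOT certified by the union bound.


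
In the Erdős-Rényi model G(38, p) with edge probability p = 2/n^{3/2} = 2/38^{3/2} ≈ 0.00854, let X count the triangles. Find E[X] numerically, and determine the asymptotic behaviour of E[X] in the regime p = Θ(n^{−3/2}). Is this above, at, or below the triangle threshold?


Number of potential triangles: C(38, 3) = 8436.
Each occurs with probability p³ ≈ (0.00854)³ ≈ 6.22392e-07.
By linearity: E[X] = C(38, 3)·p³ ≈ 8436 · 6.22392e-07 ≈ 0.005.
Since α = 3/2 > 1, p = c/n^{3/2} = o(1/n) is below the triangle threshold p ~ 1/n. Asymptotically E[X] ~ (c³/6)·n^{3(1−α)} = (2³/6)·n^{-1.5} → 0, so by Markov's inequality G has no triangles w.h.p.

E[X] ≈ 0.005; in regime p = Θ(1/n^{3/2}) E[X] tends to 0 (below the triangle threshold p ~ 1/n).


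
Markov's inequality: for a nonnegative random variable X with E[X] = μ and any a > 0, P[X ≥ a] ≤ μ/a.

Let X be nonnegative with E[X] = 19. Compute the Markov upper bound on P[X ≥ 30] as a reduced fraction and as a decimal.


μ = E[X] = 19, a = 30.
Markov: P[X ≥ 30] ≤ μ/a = (19)/30 = 19/30.
Numerically: ≈ 0.6333.
(Since a = 30 > μ = 19.0000, the bound 19/30 is < 1 and informative.)

P[X ≥ 30] ≤ 19/30 ≈ 0.6333.


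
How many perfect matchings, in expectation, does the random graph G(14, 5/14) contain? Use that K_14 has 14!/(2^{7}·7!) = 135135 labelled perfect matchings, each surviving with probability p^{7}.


K_14 has 14!/(2^{7}·7!) = 135135 labelled perfect matchings.
For each such perfect matching H, let X_H = 1 if all 7 edges of H are present in G. Then P[X_H = 1] = p^{7} = (5/14)^{7} = 78125/105413504.
By linearity of expectation: E[X] = Σ_H E[X_H] = 135135 · p^{7} = 135135 · 78125/105413504 = 1508203125/15059072.
Numerically: E[X] ≈ 100.152.

E[X] = 135135 · (5/14)^{7} = 1508203125/15059072 ≈ 100.152.


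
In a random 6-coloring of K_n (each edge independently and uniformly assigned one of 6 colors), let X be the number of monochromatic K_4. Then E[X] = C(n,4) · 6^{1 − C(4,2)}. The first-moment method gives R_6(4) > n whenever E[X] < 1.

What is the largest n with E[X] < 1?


We need C(n, 4) · 6^{1 − 6} < 1, i.e. C(n, 4) < 6^{6 − 1} = 7776.
Check values of n near the boundary:
  n = 21: C(21, 4) = 5985; 5985 < 7776? YES
  n = 22: C(22, 4) = 7315; 7315 < 7776? YES
  n = 23: C(23, 4) = 8855; 8855 < 7776? NO
  n = 24: C(24, 4) = 10626; 10626 < 7776? NO
The largest n with C(n, 4) < 7776 is n = 22 (where E[X] = 7315/7776 ≈ 0.940715). Hence R_6(4) > 22, i.e. R_6(4) ≥ 23.

Largest n = 22; hence R_6(4) > 22.


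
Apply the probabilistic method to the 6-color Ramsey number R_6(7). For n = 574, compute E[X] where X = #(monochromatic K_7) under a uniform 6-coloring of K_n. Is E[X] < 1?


E[X] = C(574, 7) · 6^{1 − 21} = 3926481655188664 · 6^{−20} = 3926481655188664/3656158440062976.
As a reduced fraction: E[X] = 490810206898583/457019805007872 ≈ 1.073936.
Is E[X] < 1? NO.
Since E[X] ≥ 1, the first-moment bound is inconclusive at n = 574; it does NOT by itself certify R_6(7) > 574.

E[X] = 490810206898583/457019805007872 ≈ 1.073936; E[X] ≥ 1; first-moment method inconclusive here.


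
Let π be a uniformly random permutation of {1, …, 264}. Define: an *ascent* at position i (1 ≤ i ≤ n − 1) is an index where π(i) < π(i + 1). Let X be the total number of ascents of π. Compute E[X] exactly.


Write X = Σ X_I over i = 1, …, 263, with X_I the indicator of one ascent.
There are 263 indicators.
For each fixed i, the pair (π(i), π(i+1)) is a uniformly random ordered pair of distinct values from {1, …, 264}; by symmetry P[π(i) < π(i+1)] = 1/2.
By linearity: E[X] = 263 · (1/2) = (264 − 1) · (1/2) = 263/2 ≈ 131.500000.

E[X] = 263/2 = 131.500000.


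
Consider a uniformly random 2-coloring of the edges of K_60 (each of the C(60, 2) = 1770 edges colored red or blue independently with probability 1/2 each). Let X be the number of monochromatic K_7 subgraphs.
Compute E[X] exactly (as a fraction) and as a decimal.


Let X = Σ_S X_S over the C(60, 7) = 386206920 subsets S of size 7, where X_S = 1 if the K_7 on S is monochromatic.
For a fixed S, the K_7 on S has C(7, 2) = 21 edges. P[all 21 edges red] = (1/2)^21, and likewise for blue, so P[monochromatic] = 2·(1/2)^21 = 2^{1 − 21} = 1/1048576.
Summing: E[X] = C(60, 7) · 2^{1 − 21} = 386206920 · 1/1048576 = 48275865/131072.
Numerically: E[X] ≈ 368.31562.

E[X] = C(60,7)·2^(1−C(7,2)) = 48275865/131072 ≈ 368.31562.


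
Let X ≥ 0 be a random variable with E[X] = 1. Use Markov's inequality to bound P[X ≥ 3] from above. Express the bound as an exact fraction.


μ = E[X] = 1, a = 3.
Markov: P[X ≥ 3] ≤ μ/a = (1)/3 = 1/3.
Numerically: ≈ 0.333333.
(Since a = 3 > μ = 1.000000, the bound 1/3 is < 1 and informative.)

P[X ≥ 3] ≤ 1/3 ≈ 0.333333.


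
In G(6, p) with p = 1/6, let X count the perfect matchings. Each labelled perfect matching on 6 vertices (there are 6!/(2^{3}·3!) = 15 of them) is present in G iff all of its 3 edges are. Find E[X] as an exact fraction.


K_6 has 6!/(2^{3}·3!) = 15 labelled perfect matchings.
For each such perfect matching H, let X_H = 1 if all 3 edges of H are present in G. Then P[X_H = 1] = p^{3} = (1/6)^{3} = 1/216.
By linearity of expectation: E[X] = Σ_H E[X_H] = 15 · p^{3} = 15 · 1/216 = 5/72.
Numerically: E[X] ≈ 0.0694444.

E[X] = 15 · (1/6)^{3} = 5/72 ≈ 0.0694444.


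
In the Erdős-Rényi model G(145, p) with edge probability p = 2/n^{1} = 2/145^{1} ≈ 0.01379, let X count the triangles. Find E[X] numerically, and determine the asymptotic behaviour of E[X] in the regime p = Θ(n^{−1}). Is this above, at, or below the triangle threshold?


Number of potential triangles: C(145, 3) = 497640.
Each occurs with probability p³ ≈ (0.01379)³ ≈ 2.624134e-06.
By linearity: E[X] = C(145, 3)·p³ ≈ 497640 · 2.624134e-06 ≈ 1.3059.
Here α = 1, so p = 2/n is exactly at the triangle threshold p ~ 1/n. Asymptotically E[X] → c³/6 = 2³/6 = 4/3 ≈ 1.3333, a bounded constant. In this regime the triangle count is asymptotically Poisson(c³/6).

E[X] ≈ 1.3059; in regime p = Θ(1/n^{1}) E[X] stays bounded (at the triangle threshold p ~ 1/n).


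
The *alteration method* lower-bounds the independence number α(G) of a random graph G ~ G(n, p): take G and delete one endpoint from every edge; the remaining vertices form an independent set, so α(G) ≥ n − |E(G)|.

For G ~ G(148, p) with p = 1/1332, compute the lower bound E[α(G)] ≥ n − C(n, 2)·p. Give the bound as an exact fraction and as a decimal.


E[|E(G)|] = C(148, 2)·p = 10878 · (1/1332) = 49/6.
E[α(G)] ≥ n − E[|E(G)|] = 148 − 49/6 = 839/6.
Numerically: ≈ 139.8333.
(This is only a lower bound; the true E[α(G)] may be larger.)

E[α(G)] ≥ 839/6 ≈ 139.8333.


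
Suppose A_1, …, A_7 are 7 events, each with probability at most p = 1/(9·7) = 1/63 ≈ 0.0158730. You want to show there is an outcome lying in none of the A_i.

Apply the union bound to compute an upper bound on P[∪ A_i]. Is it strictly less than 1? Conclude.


Union bound: P[∪_{i=1}^{7} A_i] ≤ Σ_i P[A_i] ≤ 7·p = 7·(1/63) = 1/9.
Numerically: 1/9 ≈ 0.1111111.
Is 1/9 < 1? YES.
Since P[∪ A_i] ≤ 1/9 < 1, the complement has P[∩ A_i^c] ≥ 1 − 1/9 = 8/9 > 0, so some outcome avoids every A_i.

7·p = 1/9 ≈ 0.1111111; existence CERTIFIED by the union bound.


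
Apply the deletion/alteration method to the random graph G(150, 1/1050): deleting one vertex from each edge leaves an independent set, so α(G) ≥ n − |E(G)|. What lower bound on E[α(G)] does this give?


E[|E(G)|] = C(150, 2)·p = 11175 · (1/1050) = 149/14.
E[α(G)] ≥ n − E[|E(G)|] = 150 − 149/14 = 1951/14.
Numerically: ≈ 139.357143.
(This is only a lower bound; the true E[α(G)] may be larger.)

E[α(G)] ≥ 1951/14 ≈ 139.357143.


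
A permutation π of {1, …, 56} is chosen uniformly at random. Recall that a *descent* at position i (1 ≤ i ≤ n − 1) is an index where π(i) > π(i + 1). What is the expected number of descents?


Write X = Σ X_I over i = 1, …, 55, with X_I the indicator of one descent.
There are 55 indicators.
For each fixed i, the pair (π(i), π(i+1)) is a uniformly random ordered pair of distinct values from {1, …, 56}; by symmetry P[π(i) > π(i+1)] = 1/2.
By linearity: E[X] = 55 · (1/2) = (56 − 1) · (1/2) = 55/2 ≈ 27.50000.

E[X] = 55/2 = 27.50000.


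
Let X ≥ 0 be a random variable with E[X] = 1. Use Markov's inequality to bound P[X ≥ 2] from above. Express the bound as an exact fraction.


μ = E[X] = 1, a = 2.
Markov: P[X ≥ 2] ≤ μ/a = (1)/2 = 1/2.
Numerically: ≈ 0.50000.
(Since a = 2 > μ = 1.00000, the bound 1/2 is < 1 and informative.)

P[X ≥ 2] ≤ 1/2 ≈ 0.50000.


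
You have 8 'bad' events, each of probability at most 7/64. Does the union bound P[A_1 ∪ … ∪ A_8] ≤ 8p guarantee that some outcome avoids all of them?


Union bound: P[∪_{i=1}^{8} A_i] ≤ Σ_i P[A_i] ≤ 8·p = 8·(7/64) = 7/8.
Numerically: 7/8 ≈ 0.87500.
Is 7/8 < 1? YES.
Since P[∪ A_i] ≤ 7/8 < 1, the complement has P[∩ A_i^c] ≥ 1 − 7/8 = 1/8 > 0, so some outcome avoids every A_i.

8·p = 7/8 ≈ 0.87500; existence CERTIFIED by the union bound.


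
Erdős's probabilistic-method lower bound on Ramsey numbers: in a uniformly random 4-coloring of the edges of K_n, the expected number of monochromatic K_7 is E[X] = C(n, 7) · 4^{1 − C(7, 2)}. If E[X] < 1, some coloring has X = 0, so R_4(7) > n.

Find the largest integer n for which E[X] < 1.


We need C(n, 7) · 4^{1 − 21} < 1, i.e. C(n, 7) < 4^{21 − 1} = 1099511627776.
Check values of n near the boundary:
  n = 176: C(176, 7) = 919790691600; 919790691600 < 1099511627776? YES
  n = 177: C(177, 7) = 957664425960; 957664425960 < 1099511627776? YES
  n = 178: C(178, 7) = 996867063280; 996867063280 < 1099511627776? YES
  n = 179: C(179, 7) = 1037437234460; 1037437234460 < 1099511627776? YES
  n = 180: C(180, 7) = 1079414463600; 1079414463600 < 1099511627776? YES
  n = 181: C(181, 7) = 1122839183400; 1122839183400 < 1099511627776? NO
The largest n with C(n, 7) < 1099511627776 is n = 180 (where E[X] = 67463403975/68719476736 ≈ 0.981722). Hence R_4(7) > 180, i.e. R_4(7) ≥ 181.

Largest n = 180; hence R_4(7) > 180.


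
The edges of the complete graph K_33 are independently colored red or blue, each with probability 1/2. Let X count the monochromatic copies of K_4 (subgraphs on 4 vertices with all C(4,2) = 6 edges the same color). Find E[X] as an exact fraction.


Let X = Σ_S X_S over the C(33, 4) = 40920 subsets S of size 4, where X_S = 1 if the K_4 on S is monochromatic.
For a fixed S, the K_4 on S has C(4, 2) = 6 edges. P[all 6 edges red] = (1/2)^6, and likewise for blue, so P[monochromatic] = 2·(1/2)^6 = 2^{1 − 6} = 1/32.
By linearity: E[X] = C(33, 4) · 2^{1 − 6} = 40920 · 1/32 = 5115/4.
Numerically: E[X] ≈ 1278.75000.

E[X] = C(33,4)·2^(1−C(4,2)) = 5115/4 ≈ 1278.75000.


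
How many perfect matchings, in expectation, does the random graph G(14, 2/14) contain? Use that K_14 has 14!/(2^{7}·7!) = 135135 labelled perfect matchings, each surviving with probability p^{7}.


K_14 has 14!/(2^{7}·7!) = 135135 labelled perfect matchings.
For each such perfect matching H, let X_H = 1 if all 7 edges of H are present in G. Then P[X_H = 1] = p^{7} = (1/7)^{7} = 1/823543.
By linearity: E[X] = Σ_H E[X_H] = 135135 · p^{7} = 135135 · 1/823543 = 19305/117649.
Numerically: E[X] ≈ 0.164.

E[X] = 135135 · (1/7)^{7} = 19305/117649 ≈ 0.164.


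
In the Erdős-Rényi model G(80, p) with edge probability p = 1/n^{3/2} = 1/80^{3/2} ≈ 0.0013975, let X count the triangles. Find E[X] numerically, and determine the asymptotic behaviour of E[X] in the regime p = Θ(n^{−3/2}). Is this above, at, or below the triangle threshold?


Number of potential triangles: C(80, 3) = 82160.
Each occurs with probability p³ ≈ (0.0013975)³ ≈ 2.7295752e-09.
By linearity: E[X] = C(80, 3)·p³ ≈ 82160 · 2.7295752e-09 ≈ 0.00022.
Since α = 3/2 > 1, p = c/n^{3/2} = o(1/n) is below the triangle threshold p ~ 1/n. Asymptotically E[X] ~ (c³/6)·n^{3(1−α)} = (1³/6)·n^{-1.5} → 0, so by Markov's inequality G has no triangles w.h.p.

E[X] ≈ 0.00022; in regime p = Θ(1/n^{3/2}) E[X] tends to 0 (below the triangle threshold p ~ 1/n).


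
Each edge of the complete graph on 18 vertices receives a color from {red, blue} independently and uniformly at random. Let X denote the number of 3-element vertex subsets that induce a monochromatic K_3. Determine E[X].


Let X = Σ_S X_S over the C(18, 3) = 816 subsets S of size 3, where X_S = 1 if the K_3 on S is monochromatic.
For a fixed S, the K_3 on S has C(3, 2) = 3 edges. P[all 3 edges red] = (1/2)^3, and likewise for blue, so P[monochromatic] = 2·(1/2)^3 = 2^{1 − 3} = 1/4.
By linearity: E[X] = C(18, 3) · 2^{1 − 3} = 816 · 1/4 = 204.
Numerically: E[X] ≈ 204.0000.

E[X] = C(18,3)·2^(1−C(3,2)) = 204 ≈ 204.0000.


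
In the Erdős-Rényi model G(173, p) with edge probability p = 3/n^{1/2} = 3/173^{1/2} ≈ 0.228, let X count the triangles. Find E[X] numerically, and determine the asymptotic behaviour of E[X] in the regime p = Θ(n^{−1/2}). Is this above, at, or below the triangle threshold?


Number of potential triangles: C(173, 3) = 848046.
Each occurs with probability p³ ≈ (0.228)³ ≈ 1.18657e-02.
By linearity: E[X] = C(173, 3)·p³ ≈ 848046 · 1.18657e-02 ≈ 10062.688.
Since α = 1/2 < 1, p = c/n^{1/2} ≫ 1/n is above the triangle threshold p ~ 1/n. Asymptotically E[X] ~ (c³/6)·n^{3(1−α)} = (3³/6)·n^{1.5} → ∞; triangles are abundant w.h.p.

E[X] ≈ 10062.688; in regime p = Θ(1/n^{1/2}) E[X] diverges (above the triangle threshold p ~ 1/n).


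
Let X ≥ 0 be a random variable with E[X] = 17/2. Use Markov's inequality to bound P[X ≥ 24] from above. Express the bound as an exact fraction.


μ = E[X] = 17/2, a = 24.
Markov: P[X ≥ 24] ≤ μ/a = (17/2)/24 = 17/48.
Numerically: ≈ 0.3542.
(Since a = 24 > μ = 8.5000, the bound 17/48 is < 1 and informative.)

P[X ≥ 24] ≤ 17/48 ≈ 0.3542.


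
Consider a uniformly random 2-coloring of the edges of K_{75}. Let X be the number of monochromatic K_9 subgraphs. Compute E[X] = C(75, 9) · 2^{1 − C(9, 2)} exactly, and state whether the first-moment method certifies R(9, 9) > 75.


E[X] = C(75, 9) · 2^{1 − 36} = 125595622175 · 2^{−35} = 125595622175/34359738368.
As a reduced fraction: E[X] = 125595622175/34359738368 ≈ 3.6553137.
Is E[X] < 1? NO.
Since E[X] ≥ 1, the first-moment bound is inconclusive at n = 75; it does NOT by itself certify R(9, 9) > 75.

E[X] = 125595622175/34359738368 ≈ 3.6553137; E[X] ≥ 1; first-moment method inconclusive here.


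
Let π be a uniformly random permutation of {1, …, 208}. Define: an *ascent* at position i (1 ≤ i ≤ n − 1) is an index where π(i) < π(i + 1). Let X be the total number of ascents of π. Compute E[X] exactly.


Write X = Σ X_I over i = 1, …, 207, with X_I the indicator of one ascent.
There are 207 indicators.
For each fixed i, the pair (π(i), π(i+1)) is a uniformly random ordered pair of distinct values from {1, …, 208}; by symmetry P[π(i) < π(i+1)] = 1/2.
By linearity: E[X] = 207 · (1/2) = (208 − 1) · (1/2) = 207/2 ≈ 103.500000.

E[X] = 207/2 = 103.500000.


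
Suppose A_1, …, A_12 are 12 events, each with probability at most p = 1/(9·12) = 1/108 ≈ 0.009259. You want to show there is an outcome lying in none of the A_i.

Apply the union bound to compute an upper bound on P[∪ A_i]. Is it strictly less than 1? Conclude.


Union bound: P[∪_{i=1}^{12} A_i] ≤ Σ_i P[A_i] ≤ 12·p = 12·(1/108) = 1/9.
Numerically: 1/9 ≈ 0.111111.
Is 1/9 < 1? YES.
Since P[∪ A_i] ≤ 1/9 < 1, the complement has P[∩ A_i^c] ≥ 1 − 1/9 = 8/9 > 0, so some outcome avoids every A_i.

12·p = 1/9 ≈ 0.111111; existence CERTIFIED by the union bound.


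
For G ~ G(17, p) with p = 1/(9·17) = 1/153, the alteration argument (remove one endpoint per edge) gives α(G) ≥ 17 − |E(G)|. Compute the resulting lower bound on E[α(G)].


E[|E(G)|] = C(17, 2)·p = 136 · (1/153) = 8/9.
E[α(G)] ≥ n − E[|E(G)|] = 17 − 8/9 = 145/9.
Numerically: ≈ 16.111.
(This is only a lower bound; the true E[α(G)] may be larger.)

E[α(G)] ≥ 145/9 ≈ 16.111.


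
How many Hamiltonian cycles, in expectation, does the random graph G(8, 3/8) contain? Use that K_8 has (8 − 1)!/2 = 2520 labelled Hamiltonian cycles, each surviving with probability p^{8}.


K_8 has (8 − 1)!/2 = 2520 labelled Hamiltonian cycles.
For each such Hamiltonian cycle H, let X_H = 1 if all 8 edges of H are present in G. Then P[X_H = 1] = p^{8} = (3/8)^{8} = 6561/16777216.
By linearity: E[X] = Σ_H E[X_H] = 2520 · p^{8} = 2520 · 6561/16777216 = 2066715/2097152.
Numerically: E[X] ≈ 0.985.

E[X] = 2520 · (3/8)^{8} = 2066715/2097152 ≈ 0.985.


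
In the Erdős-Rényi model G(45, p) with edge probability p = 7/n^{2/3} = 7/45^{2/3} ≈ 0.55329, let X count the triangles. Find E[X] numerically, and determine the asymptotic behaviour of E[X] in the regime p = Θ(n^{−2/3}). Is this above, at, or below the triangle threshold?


Number of potential triangles: C(45, 3) = 14190.
Each occurs with probability p³ ≈ (0.55329)³ ≈ 1.6938272e-01.
By linearity: E[X] = C(45, 3)·p³ ≈ 14190 · 1.6938272e-01 ≈ 2403.54074.
Since α = 2/3 < 1, p = c/n^{2/3} ≫ 1/n is above the triangle threshold p ~ 1/n. Asymptotically E[X] ~ (c³/6)·n^{3(1−α)} = (7³/6)·n^{1} → ∞; triangles are abundant w.h.p.

E[X] ≈ 2403.54074; in regime p = Θ(1/n^{2/3}) E[X] diverges (above the triangle threshold p ~ 1/n).


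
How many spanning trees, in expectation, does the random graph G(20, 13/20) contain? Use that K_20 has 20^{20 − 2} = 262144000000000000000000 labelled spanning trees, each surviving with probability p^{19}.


K_20 has 20^{20 − 2} = 262144000000000000000000 labelled spanning trees.
For each such spanning tree H, let X_H = 1 if all 19 edges of H are present in G. Then P[X_H = 1] = p^{19} = (13/20)^{19} = 1461920290375446110677/5242880000000000000000000.
Summing the indicators: E[X] = Σ_H E[X_H] = 262144000000000000000000 · p^{19} = 262144000000000000000000 · 1461920290375446110677/5242880000000000000000000 = 1461920290375446110677/20.
Numerically: E[X] ≈ 7.3096e+19.

E[X] = 262144000000000000000000 · (13/20)^{19} = 1461920290375446110677/20 ≈ 7.3096e+19.


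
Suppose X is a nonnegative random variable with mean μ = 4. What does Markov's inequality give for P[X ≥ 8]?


μ = E[X] = 4, a = 8.
Markov: P[X ≥ 8] ≤ μ/a = (4)/8 = 1/2.
Numerically: ≈ 0.500.
(Since a = 8 > μ = 4.000, the bound 1/2 is < 1 and informative.)

P[X ≥ 8] ≤ 1/2 ≈ 0.500.


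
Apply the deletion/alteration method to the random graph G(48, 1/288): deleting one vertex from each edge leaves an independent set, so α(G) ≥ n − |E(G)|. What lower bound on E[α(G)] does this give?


E[|E(G)|] = C(48, 2)·p = 1128 · (1/288) = 47/12.
E[α(G)] ≥ n − E[|E(G)|] = 48 − 47/12 = 529/12.
Numerically: ≈ 44.0833.
(This is only a lower bound; the true E[α(G)] may be larger.)

E[α(G)] ≥ 529/12 ≈ 44.0833.


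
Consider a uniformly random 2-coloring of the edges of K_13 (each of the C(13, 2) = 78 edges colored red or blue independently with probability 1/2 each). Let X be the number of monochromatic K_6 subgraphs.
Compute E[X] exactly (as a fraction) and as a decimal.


Let X = Σ_S X_S over the C(13, 6) = 1716 subsets S of size 6, where X_S = 1 if the K_6 on S is monochromatic.
For a fixed S, the K_6 on S has C(6, 2) = 15 edges. P[all 15 edges red] = (1/2)^15, and likewise for blue, so P[monochromatic] = 2·(1/2)^15 = 2^{1 − 15} = 1/16384.
Summing: E[X] = C(13, 6) · 2^{1 − 15} = 1716 · 1/16384 = 429/4096.
Numerically: E[X] ≈ 0.10474.

E[X] = C(13,6)·2^(1−C(6,2)) = 429/4096 ≈ 0.10474.


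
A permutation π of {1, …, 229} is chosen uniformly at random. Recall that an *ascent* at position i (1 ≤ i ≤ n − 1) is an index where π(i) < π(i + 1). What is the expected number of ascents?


Write X = Σ X_I over i = 1, …, 228, with X_I the indicator of one ascent.
There are 228 indicators.
For each fixed i, the pair (π(i), π(i+1)) is a uniformly random ordered pair of distinct values from {1, …, 229}; by symmetry P[π(i) < π(i+1)] = 1/2.
By linearity: E[X] = 228 · (1/2) = (229 − 1) · (1/2) = 114 ≈ 114.000.

E[X] = 114 = 114.000.


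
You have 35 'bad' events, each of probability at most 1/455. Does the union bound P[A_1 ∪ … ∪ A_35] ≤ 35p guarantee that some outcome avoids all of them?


Union bound: P[∪_{i=1}^{35} A_i] ≤ Σ_i P[A_i] ≤ 35·p = 35·(1/455) = 1/13.
Numerically: 1/13 ≈ 0.077.
Is 1/13 < 1? YES.
Since P[∪ A_i] ≤ 1/13 < 1, the complement has P[∩ A_i^c] ≥ 1 − 1/13 = 12/13 > 0, so some outcome avoids every A_i.

35·p = 1/13 ≈ 0.077; existence CERTIFIED by the union bound.


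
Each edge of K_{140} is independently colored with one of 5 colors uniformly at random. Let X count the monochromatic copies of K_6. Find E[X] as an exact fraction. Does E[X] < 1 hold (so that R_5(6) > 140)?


E[X] = C(140, 6) · 5^{1 − 15} = 9381724380 · 5^{−14} = 9381724380/6103515625.
As a reduced fraction: E[X] = 1876344876/1220703125 ≈ 1.537102.
Is E[X] < 1? NO.
Since E[X] ≥ 1, the first-moment bound is inconclusive at n = 140; it does NOT by itself certify R_5(6) > 140.

E[X] = 1876344876/1220703125 ≈ 1.537102; E[X] ≥ 1; first-moment method inconclusive here.


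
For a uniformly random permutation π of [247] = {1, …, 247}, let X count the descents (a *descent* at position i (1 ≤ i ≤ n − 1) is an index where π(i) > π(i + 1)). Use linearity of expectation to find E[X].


Write X = Σ X_I over i = 1, …, 246, with X_I the indicator of one descent.
There are 246 indicators.
For each fixed i, the pair (π(i), π(i+1)) is a uniformly random ordered pair of distinct values from {1, …, 247}; by symmetry P[π(i) > π(i+1)] = 1/2.
By linearity: E[X] = 246 · (1/2) = (247 − 1) · (1/2) = 123 ≈ 123.000.

E[X] = 123 = 123.000.


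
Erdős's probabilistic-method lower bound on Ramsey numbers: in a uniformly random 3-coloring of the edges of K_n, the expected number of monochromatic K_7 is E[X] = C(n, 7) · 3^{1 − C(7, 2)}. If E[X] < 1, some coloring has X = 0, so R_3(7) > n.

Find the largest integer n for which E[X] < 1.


We need C(n, 7) · 3^{1 − 21} < 1, i.e. C(n, 7) < 3^{21 − 1} = 3486784401.
Check values of n near the boundary:
  n = 75: C(75, 7) = 1984829850; 1984829850 < 3486784401? YES
  n = 76: C(76, 7) = 2186189400; 2186189400 < 3486784401? YES
  n = 77: C(77, 7) = 2404808340; 2404808340 < 3486784401? YES
  n = 78: C(78, 7) = 2641902120; 2641902120 < 3486784401? YES
  n = 79: C(79, 7) = 2898753715; 2898753715 < 3486784401? YES
  n = 80: C(80, 7) = 3176716400; 3176716400 < 3486784401? YES
  n = 81: C(81, 7) = 3477216600; 3477216600 < 3486784401? YES
  n = 82: C(82, 7) = 3801756816; 3801756816 < 3486784401? NO
  n = 83: C(83, 7) = 4151918628; 4151918628 < 3486784401? NO
The largest n with C(n, 7) < 3486784401 is n = 81 (where E[X] = 42928600/43046721 ≈ 0.9973). Hence R_3(7) > 81, i.e. R_3(7) ≥ 82.

Largest n = 81; hence R_3(7) > 81.


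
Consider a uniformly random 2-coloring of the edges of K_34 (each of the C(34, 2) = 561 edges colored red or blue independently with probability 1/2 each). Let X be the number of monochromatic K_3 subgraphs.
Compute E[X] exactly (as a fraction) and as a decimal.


Let X = Σ_S X_S over the C(34, 3) = 5984 subsets S of size 3, where X_S = 1 if the K_3 on S is monochromatic.
For a fixed S, the K_3 on S has C(3, 2) = 3 edges. P[all 3 edges red] = (1/2)^3, and likewise for blue, so P[monochromatic] = 2·(1/2)^3 = 2^{1 − 3} = 1/4.
By linearity of expectation: E[X] = C(34, 3) · 2^{1 − 3} = 5984 · 1/4 = 1496.
Numerically: E[X] ≈ 1496.00000.

E[X] = C(34,3)·2^(1−C(3,2)) = 1496 ≈ 1496.00000.


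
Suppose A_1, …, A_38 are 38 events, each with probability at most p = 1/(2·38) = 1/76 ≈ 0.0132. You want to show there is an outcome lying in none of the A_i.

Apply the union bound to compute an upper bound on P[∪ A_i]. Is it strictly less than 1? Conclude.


Union bound: P[∪_{i=1}^{38} A_i] ≤ Σ_i P[A_i] ≤ 38·p = 38·(1/76) = 1/2.
Numerically: 1/2 ≈ 0.5000.
Is 1/2 < 1? YES.
Since P[∪ A_i] ≤ 1/2 < 1, the complement has P[∩ A_i^c] ≥ 1 − 1/2 = 1/2 > 0, so some outcome avoids every A_i.

38·p = 1/2 ≈ 0.5000; existence CERTIFIED by the union bound.


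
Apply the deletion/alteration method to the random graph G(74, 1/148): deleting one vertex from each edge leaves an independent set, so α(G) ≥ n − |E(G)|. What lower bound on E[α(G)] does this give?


E[|E(G)|] = C(74, 2)·p = 2701 · (1/148) = 73/4.
E[α(G)] ≥ n − E[|E(G)|] = 74 − 73/4 = 223/4.
Numerically: ≈ 55.75000.
(This is only a lower bound; the true E[α(G)] may be larger.)

E[α(G)] ≥ 223/4 ≈ 55.75000.


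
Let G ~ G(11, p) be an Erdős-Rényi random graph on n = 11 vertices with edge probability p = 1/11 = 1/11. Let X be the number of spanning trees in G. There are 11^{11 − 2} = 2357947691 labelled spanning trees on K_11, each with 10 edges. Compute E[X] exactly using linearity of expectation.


K_11 has 11^{11 − 2} = 2357947691 labelled spanning trees.
For each such spanning tree H, let X_H = 1 if all 10 edges of H are present in G. Then P[X_H = 1] = p^{10} = (1/11)^{10} = 1/25937424601.
Summing the indicators: E[X] = Σ_H E[X_H] = 2357947691 · p^{10} = 2357947691 · 1/25937424601 = 1/11.
Numerically: E[X] ≈ 0.090909.

E[X] = 2357947691 · (1/11)^{10} = 1/11 ≈ 0.090909.


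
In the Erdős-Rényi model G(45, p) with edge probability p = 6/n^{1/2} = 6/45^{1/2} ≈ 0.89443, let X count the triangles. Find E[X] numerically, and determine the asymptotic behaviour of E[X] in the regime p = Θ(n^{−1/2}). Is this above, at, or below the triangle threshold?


Number of potential triangles: C(45, 3) = 14190.
Each occurs with probability p³ ≈ (0.89443)³ ≈ 7.1554175e-01.
By linearity: E[X] = C(45, 3)·p³ ≈ 14190 · 7.1554175e-01 ≈ 10153.53747.
Since α = 1/2 < 1, p = c/n^{1/2} ≫ 1/n is above the triangle threshold p ~ 1/n. Asymptotically E[X] ~ (c³/6)·n^{3(1−α)} = (6³/6)·n^{1.5} → ∞; triangles are abundant w.h.p.

E[X] ≈ 10153.53747; in regime p = Θ(1/n^{1/2}) E[X] diverges (above the triangle threshold p ~ 1/n).


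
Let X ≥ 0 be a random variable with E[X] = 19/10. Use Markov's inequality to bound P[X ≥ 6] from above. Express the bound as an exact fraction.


μ = E[X] = 19/10, a = 6.
Markov: P[X ≥ 6] ≤ μ/a = (19/10)/6 = 19/60.
Numerically: ≈ 0.317.
(Since a = 6 > μ = 1.900, the bound 19/60 is < 1 and informative.)

P[X ≥ 6] ≤ 19/60 ≈ 0.317.


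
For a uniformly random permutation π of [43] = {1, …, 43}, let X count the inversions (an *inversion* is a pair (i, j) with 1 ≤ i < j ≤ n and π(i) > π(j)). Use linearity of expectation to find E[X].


Write X = Σ X_I over the C(43, 2) = 903 pairs i < j, with X_I the indicator of one inversion.
There are 903 indicators.
For each fixed pair i < j, the values π(i) and π(j) are two distinct elements of {1, …, 43} in uniformly random order; by symmetry P[π(i) > π(j)] = 1/2.
By linearity: E[X] = 903 · (1/2) = C(43, 2) · (1/2) = 903/2 = 903/2 ≈ 451.500000.

E[X] = 903/2 = 451.500000.


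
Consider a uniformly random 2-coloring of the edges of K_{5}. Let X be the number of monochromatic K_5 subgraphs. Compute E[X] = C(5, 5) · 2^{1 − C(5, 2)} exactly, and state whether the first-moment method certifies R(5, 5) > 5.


E[X] = C(5, 5) · 2^{1 − 10} = 1 · 2^{−9} = 1/512.
As a reduced fraction: E[X] = 1/512 ≈ 0.00195.
Is E[X] < 1? YES.
Since E[X] < 1, there exists a 2-coloring of K_{5} with no monochromatic K_5; hence R(5, 5) > 5.

E[X] = 1/512 ≈ 0.00195; E[X] < 1, so R(5, 5) > 5.


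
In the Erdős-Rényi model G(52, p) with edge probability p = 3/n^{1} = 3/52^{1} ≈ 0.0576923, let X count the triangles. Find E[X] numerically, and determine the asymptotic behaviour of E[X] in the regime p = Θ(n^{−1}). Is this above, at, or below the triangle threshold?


Number of potential triangles: C(52, 3) = 22100.
Each occurs with probability p³ ≈ (0.0576923)³ ≈ 1.92023213e-04.
By linearity: E[X] = C(52, 3)·p³ ≈ 22100 · 1.92023213e-04 ≈ 4.243713.
Here α = 1, so p = 3/n is exactly at the triangle threshold p ~ 1/n. Asymptotically E[X] → c³/6 = 3³/6 = 9/2 ≈ 4.500000, a bounded constant. In this regime the triangle count is asymptotically Poisson(c³/6).

E[X] ≈ 4.243713; in regime p = Θ(1/n^{1}) E[X] stays bounded (at the triangle threshold p ~ 1/n).


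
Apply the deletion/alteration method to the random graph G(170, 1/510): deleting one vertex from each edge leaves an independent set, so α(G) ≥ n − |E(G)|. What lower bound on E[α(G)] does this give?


E[|E(G)|] = C(170, 2)·p = 14365 · (1/510) = 169/6.
E[α(G)] ≥ n − E[|E(G)|] = 170 − 169/6 = 851/6.
Numerically: ≈ 141.833.
(This is only a lower bound; the true E[α(G)] may be larger.)

E[α(G)] ≥ 851/6 ≈ 141.833.
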